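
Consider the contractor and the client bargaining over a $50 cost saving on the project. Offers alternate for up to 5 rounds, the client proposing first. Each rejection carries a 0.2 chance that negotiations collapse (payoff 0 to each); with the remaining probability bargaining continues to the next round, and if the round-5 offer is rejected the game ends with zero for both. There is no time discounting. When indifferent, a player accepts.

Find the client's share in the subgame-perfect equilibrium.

36.88

Round 5 (the client proposes): the contractor will accept anything ≥ 0, so the client offers 0 and keeps 50.
Round 4 (the contractor proposes): rejecting gives the client an expected 0.8 × 50 = 40. The contractor offers 40 and keeps 50 − 40 = 10.
Round 3 (the client proposes): rejecting gives the contractor an expected 0.8 × 10 = 8; the client offers that and keeps 42.
Round 2 (the contractor proposes): rejecting gives the client an expected 0.8 × 42 = 33.6, so the contractor offers 33.6, keeping 16.4.
Round 1 (the client proposes): rejecting gives the contractor an expected 0.8 × 16.4 = 13.12, so the client offers 13.12, keeping 36.88.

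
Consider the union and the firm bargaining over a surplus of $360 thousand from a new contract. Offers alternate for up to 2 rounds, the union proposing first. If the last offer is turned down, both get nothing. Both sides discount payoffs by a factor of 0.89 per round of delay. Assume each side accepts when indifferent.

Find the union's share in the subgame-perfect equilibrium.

Round 2 (the firm proposes): rejection yields 0 for the union; the firm offers 0 and keeps 360.
Round 1 (the union proposes): the firm can get 360 next round, worth 0.89 × 360 = 320.4 now, so the union offers 320.4, keeping 39.6.

39.6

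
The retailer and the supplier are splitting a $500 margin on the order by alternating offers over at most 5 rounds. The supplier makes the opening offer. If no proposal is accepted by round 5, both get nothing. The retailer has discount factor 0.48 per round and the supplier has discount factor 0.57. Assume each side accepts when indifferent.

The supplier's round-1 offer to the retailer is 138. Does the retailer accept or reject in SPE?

Accept

Round 5 (the supplier proposes): rejection yields 0 for the retailer; the supplier offers 0 and keeps 500.
Round 4 (the retailer proposes): the supplier can get 500 next round, worth 0.57 × 500 = 285 now; the retailer offers that and keeps 215.
Round 3 (the supplier proposes): the retailer can get 215 next round, worth 0.48 × 215 = 103.2 now. The supplier offers 103.2 and keeps 500 − 103.2 = 396.8.
Round 2 (the retailer proposes): the supplier can get 396.8 next round, worth 0.57 × 396.8 = 226.176 now, so the retailer offers 226.176, keeping 273.824.
So by rejecting in round 1, the retailer gets 273.824 next round, worth 0.48 × 273.824 = 131.43552 now.
Offer 138 ≥ 131.43552, so the retailer accepts.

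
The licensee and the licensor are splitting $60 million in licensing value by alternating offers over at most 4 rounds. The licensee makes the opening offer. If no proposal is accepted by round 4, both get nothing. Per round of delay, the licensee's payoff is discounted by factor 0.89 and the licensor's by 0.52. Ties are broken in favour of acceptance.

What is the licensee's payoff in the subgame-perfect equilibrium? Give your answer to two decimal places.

42.13

Round 4 (the licensor proposes): the licensee will accept anything ≥ 0, so the licensor offers 0 and keeps 60.
Round 3 (the licensee proposes): the licensor can get 60 next round, worth 0.52 × 60 = 31.2 now. The licensee offers 31.2 and keeps 60 − 31.2 = 28.8.
Round 2 (the licensor proposes): the licensee can get 28.8 next round, worth 0.89 × 28.8 = 25.632 now, so the licensor offers 25.632, keeping 34.368.
Round 1 (the licensee proposes): the licensor can get 34.368 next round, worth 0.52 × 34.368 = 17.87136 now, so the licensee offers 17.87136, keeping 42.12864.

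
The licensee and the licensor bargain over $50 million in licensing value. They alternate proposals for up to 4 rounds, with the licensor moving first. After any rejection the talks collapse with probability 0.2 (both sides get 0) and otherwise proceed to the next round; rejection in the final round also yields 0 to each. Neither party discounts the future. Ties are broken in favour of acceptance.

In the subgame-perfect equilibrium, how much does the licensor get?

16.4

Round 4 (the licensee proposes): the licensor will accept anything ≥ 0, so the licensee offers 0 and keeps 50.
Round 3 (the licensor proposes): rejecting gives the licensee an expected 0.8 × 50 = 40; the licensor offers that and keeps 10.
Round 2 (the licensee proposes): rejecting gives the licensor an expected 0.8 × 10 = 8, so the licensee offers 8, keeping 42.
Round 1 (the licensor proposes): rejecting gives the licensee an expected 0.8 × 42 = 33.6. The licensor offers 33.6 and keeps 50 − 33.6 = 16.4.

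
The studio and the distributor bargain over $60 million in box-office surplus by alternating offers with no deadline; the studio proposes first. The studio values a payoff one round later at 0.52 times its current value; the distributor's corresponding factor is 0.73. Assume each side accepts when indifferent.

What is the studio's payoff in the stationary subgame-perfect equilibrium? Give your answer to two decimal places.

26.11

In a stationary SPE each proposer offers the other exactly their discounted continuation value.
If the studio keeps x when proposing and the distributor keeps y when proposing, then x = 60 − 0.73y and y = 60 − 0.52x.
Solving: x = 60(1 − 0.73) / (1 − 0.52·0.73) = 16.2 / 0.6204 ≈ 26.1122.
The distributor gets 60 − 26.1122 ≈ 33.8878.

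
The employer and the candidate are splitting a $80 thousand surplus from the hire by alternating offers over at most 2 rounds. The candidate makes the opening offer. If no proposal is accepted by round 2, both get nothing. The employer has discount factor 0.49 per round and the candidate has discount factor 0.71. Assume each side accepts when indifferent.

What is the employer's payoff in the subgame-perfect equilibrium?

By backward induction:
Round 2 (the employer proposes): rejection yields 0 for the candidate; the employer offers 0 and keeps 80.
Round 1 (the candidate proposes): the employer can get 80 next round, worth 0.49 × 80 = 39.2 now. The candidate offers 39.2 and keeps 80 − 39.2 = 40.8.

39.2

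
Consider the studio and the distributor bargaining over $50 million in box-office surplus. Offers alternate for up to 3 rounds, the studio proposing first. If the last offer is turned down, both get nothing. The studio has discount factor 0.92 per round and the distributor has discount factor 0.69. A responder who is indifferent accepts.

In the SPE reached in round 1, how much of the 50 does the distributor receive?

Round 3 (the studio proposes): rejection yields 0 for the distributor; the studio offers 0 and keeps 50.
Round 2 (the distributor proposes): the studio can get 50 next round, worth 0.92 × 50 = 46 now; the distributor offers that and keeps 4.
Round 1 (the studio proposes): the distributor can get 4 next round, worth 0.69 × 4 = 2.76 now; the studio offers that and keeps 47.24.

2.76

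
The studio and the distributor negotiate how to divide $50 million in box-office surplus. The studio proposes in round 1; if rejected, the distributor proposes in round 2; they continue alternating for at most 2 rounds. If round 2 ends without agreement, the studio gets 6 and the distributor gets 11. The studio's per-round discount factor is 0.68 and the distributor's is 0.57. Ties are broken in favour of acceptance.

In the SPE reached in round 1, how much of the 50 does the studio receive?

24.92

Work backward from the last round.
Round 2 (the distributor proposes): the studio gets 6 if talks fail, so the distributor offers 6 and keeps 44.
Round 1 (the studio proposes): the distributor can get 44 next round, worth 0.57 × 44 = 25.08 now. The studio offers 25.08 and keeps 50 − 25.08 = 24.92.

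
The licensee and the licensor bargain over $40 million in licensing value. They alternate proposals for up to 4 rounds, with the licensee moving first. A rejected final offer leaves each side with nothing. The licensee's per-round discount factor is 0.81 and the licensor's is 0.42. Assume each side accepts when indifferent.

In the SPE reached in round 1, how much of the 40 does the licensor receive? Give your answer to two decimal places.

8.91

Round 4 (the licensor proposes): the licensee will accept anything ≥ 0, so the licensor offers 0 and keeps 40.
Round 3 (the licensee proposes): the licensor can get 40 next round, worth 0.42 × 40 = 16.8 now. The licensee offers 16.8 and keeps 40 − 16.8 = 23.2.
Round 2 (the licensor proposes): the licensee can get 23.2 next round, worth 0.81 × 23.2 = 18.792 now; the licensor offers that and keeps 21.208.
Round 1 (the licensee proposes): the licensor can get 21.208 next round, worth 0.42 × 21.208 = 8.90736 now, so the licensee offers 8.90736, keeping 31.09264.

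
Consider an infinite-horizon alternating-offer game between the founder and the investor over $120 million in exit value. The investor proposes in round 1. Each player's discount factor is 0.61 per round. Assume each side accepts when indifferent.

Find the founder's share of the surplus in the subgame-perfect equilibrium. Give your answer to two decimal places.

45.47

When the investor proposes, the founder accepts any offer worth at least 0.61 times what the founder would get by proposing next round; and vice versa.
This gives x = 120 − 0.61y and y = 120 − 0.61x, where x and y are each side's share when it proposes.
Hence (1 − 0.61·0.61)x = 120(1 − 0.61), i.e. 0.6279·x = 46.8.
x ≈ 74.5342; the founder's share is 120 − x ≈ 45.4658.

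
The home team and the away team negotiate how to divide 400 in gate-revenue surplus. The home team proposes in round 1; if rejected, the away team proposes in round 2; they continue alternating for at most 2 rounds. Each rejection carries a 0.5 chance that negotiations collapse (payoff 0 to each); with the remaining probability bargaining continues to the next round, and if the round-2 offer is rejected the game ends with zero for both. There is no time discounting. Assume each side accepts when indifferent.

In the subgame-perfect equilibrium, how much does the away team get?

200

Round 2 (the away team proposes): the home team will accept anything ≥ 0, so the away team offers 0 and keeps 400.
Round 1 (the home team proposes): rejecting gives the away team an expected 0.5 × 400 = 200, so the home team offers 200, keeping 200.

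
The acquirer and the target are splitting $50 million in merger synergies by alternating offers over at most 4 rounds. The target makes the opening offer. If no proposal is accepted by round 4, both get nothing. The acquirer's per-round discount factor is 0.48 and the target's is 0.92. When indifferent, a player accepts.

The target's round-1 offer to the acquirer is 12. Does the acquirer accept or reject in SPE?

Reject

Work out the acquirer's continuation value if the offer is rejected.
Round 4 (the acquirer proposes): the target will accept anything ≥ 0, so the acquirer offers 0 and keeps 50.
Round 3 (the target proposes): the acquirer can get 50 next round, worth 0.48 × 50 = 24 now, so the target offers 24, keeping 26.
Round 2 (the acquirer proposes): the target can get 26 next round, worth 0.92 × 26 = 23.92 now. The acquirer offers 23.92 and keeps 50 − 23.92 = 26.08.
So by rejecting in round 1, the acquirer gets 26.08 next round, worth 0.48 × 26.08 = 12.5184 now.
Offer 12 < 12.5184, so the acquirer rejects.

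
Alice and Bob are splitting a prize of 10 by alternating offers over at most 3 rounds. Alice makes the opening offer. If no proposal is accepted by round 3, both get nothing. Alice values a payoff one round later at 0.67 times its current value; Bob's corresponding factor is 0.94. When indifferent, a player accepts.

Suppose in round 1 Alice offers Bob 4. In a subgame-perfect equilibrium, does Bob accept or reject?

Accept

Round 3 (Alice proposes): rejection yields 0 for Bob; Alice offers 0 and keeps 10.
Round 2 (Bob proposes): Alice can get 10 next round, worth 0.67 × 10 = 6.7 now. Bob offers 6.7 and keeps 10 − 6.7 = 3.3.
So by rejecting in round 1, Bob gets 3.3 next round, worth 0.94 × 3.3 = 3.102 now.
Offer 4 ≥ 3.102, so Bob accepts.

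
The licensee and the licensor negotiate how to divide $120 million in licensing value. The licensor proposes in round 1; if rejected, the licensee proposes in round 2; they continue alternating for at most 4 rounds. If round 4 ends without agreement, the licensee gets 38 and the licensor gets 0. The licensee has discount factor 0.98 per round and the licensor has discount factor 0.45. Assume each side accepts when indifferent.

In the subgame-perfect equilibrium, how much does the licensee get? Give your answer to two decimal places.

Round 4 (the licensee proposes): rejection yields 0 for the licensor; the licensee offers 0 and keeps 120.
Round 3 (the licensor proposes): the licensee can get 120 next round, worth 0.98 × 120 = 117.6 now. The licensor offers 117.6 and keeps 120 − 117.6 = 2.4.
Round 2 (the licensee proposes): the licensor can get 2.4 next round, worth 0.45 × 2.4 = 1.08 now; the licensee offers that and keeps 118.92.
Round 1 (the licensor proposes): the licensee can get 118.92 next round, worth 0.98 × 118.92 = 116.5416 now, so the licensor offers 116.5416, keeping 3.4584.

116.54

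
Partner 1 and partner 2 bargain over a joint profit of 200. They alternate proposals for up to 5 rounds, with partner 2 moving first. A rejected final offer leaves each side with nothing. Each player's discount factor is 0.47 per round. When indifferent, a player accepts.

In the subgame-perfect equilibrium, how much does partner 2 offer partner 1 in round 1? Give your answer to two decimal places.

60.83

Round 5 (partner 2 proposes): partner 1 will accept anything ≥ 0, so partner 2 offers 0 and keeps 200.
Round 4 (partner 1 proposes): partner 2 can get 200 next round, worth 0.47 × 200 = 94 now. Partner 1 offers 94 and keeps 200 − 94 = 106.
Round 3 (partner 2 proposes): partner 1 can get 106 next round, worth 0.47 × 106 = 49.82 now, so partner 2 offers 49.82, keeping 150.18.
Round 2 (partner 1 proposes): partner 2 can get 150.18 next round, worth 0.47 × 150.18 = 70.5846 now; partner 1 offers that and keeps 129.4154.
Round 1 (partner 2 proposes): partner 1 can get 129.4154 next round, worth 0.47 × 129.4154 = 60.825238 now. Partner 2 offers 60.825238 and keeps 200 − 60.825238 = 139.174762.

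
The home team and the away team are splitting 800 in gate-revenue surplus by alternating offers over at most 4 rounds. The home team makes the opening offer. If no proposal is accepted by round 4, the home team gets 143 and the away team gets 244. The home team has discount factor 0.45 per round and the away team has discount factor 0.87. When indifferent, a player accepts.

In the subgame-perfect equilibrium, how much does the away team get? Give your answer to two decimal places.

Round 4 (the away team proposes): the home team gets 143 if talks fail, so the away team offers 143 and keeps 657.
Round 3 (the home team proposes): the away team can get 657 next round, worth 0.87 × 657 = 571.59 now, so the home team offers 571.59, keeping 228.41.
Round 2 (the away team proposes): the home team can get 228.41 next round, worth 0.45 × 228.41 = 102.7845 now. The away team offers 102.7845 and keeps 800 − 102.7845 = 697.2155.
Round 1 (the home team proposes): the away team can get 697.2155 next round, worth 0.87 × 697.2155 = 606.577485 now. The home team offers 606.577485 and keeps 800 − 606.577485 = 193.422515.

606.58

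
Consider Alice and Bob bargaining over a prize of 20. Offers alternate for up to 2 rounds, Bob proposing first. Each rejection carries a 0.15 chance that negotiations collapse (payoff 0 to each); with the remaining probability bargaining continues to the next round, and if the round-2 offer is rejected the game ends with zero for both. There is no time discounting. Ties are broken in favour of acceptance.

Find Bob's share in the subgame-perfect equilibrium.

Round 2 (Alice proposes): Bob will accept anything ≥ 0, so Alice offers 0 and keeps 20.
Round 1 (Bob proposes): rejecting gives Alice an expected 0.85 × 20 = 17. Bob offers 17 and keeps 20 − 17 = 3.

3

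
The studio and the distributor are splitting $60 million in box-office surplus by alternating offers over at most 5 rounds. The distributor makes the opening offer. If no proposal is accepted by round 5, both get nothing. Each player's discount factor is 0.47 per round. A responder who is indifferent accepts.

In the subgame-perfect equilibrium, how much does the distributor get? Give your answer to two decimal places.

41.75

Round 5 (the distributor proposes): rejection yields 0 for the studio; the distributor offers 0 and keeps 60.
Round 4 (the studio proposes): the distributor can get 60 next round, worth 0.47 × 60 = 28.2 now, so the studio offers 28.2, keeping 31.8.
Round 3 (the distributor proposes): the studio can get 31.8 next round, worth 0.47 × 31.8 = 14.946 now, so the distributor offers 14.946, keeping 45.054.
Round 2 (the studio proposes): the distributor can get 45.054 next round, worth 0.47 × 45.054 = 21.17538 now; the studio offers that and keeps 38.82462.
Round 1 (the distributor proposes): the studio can get 38.82462 next round, worth 0.47 × 38.82462 = 18.2475714 now. The distributor offers 18.2475714 and keeps 60 − 18.2475714 = 41.7524286.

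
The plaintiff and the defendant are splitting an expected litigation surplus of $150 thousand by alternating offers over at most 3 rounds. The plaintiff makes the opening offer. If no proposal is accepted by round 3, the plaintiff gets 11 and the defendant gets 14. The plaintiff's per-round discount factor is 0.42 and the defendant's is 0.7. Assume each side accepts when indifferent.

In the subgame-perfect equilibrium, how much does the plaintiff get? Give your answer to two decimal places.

84.98

Round 3 (the plaintiff proposes): the defendant gets 14 if talks fail, so the plaintiff offers 14 and keeps 136.
Round 2 (the defendant proposes): the plaintiff can get 136 next round, worth 0.42 × 136 = 57.12 now. The defendant offers 57.12 and keeps 150 − 57.12 = 92.88.
Round 1 (the plaintiff proposes): the defendant can get 92.88 next round, worth 0.7 × 92.88 = 65.016 now; the plaintiff offers that and keeps 84.984.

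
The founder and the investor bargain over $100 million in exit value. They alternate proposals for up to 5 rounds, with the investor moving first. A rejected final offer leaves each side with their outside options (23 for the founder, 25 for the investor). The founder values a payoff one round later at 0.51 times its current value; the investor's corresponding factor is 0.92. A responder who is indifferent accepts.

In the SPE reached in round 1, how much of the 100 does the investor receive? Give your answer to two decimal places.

Solve by backward induction from round 5.
Round 5 (the investor proposes): the founder gets 23 if talks fail, so the investor offers 23 and keeps 77.
Round 4 (the founder proposes): the investor can get 77 next round, worth 0.92 × 77 = 70.84 now; the founder offers that and keeps 29.16.
Round 3 (the investor proposes): the founder can get 29.16 next round, worth 0.51 × 29.16 = 14.8716 now. The investor offers 14.8716 and keeps 100 − 14.8716 = 85.1284.
Round 2 (the founder proposes): the investor can get 85.1284 next round, worth 0.92 × 85.1284 = 78.318128 now. The founder offers 78.318128 and keeps 100 − 78.318128 = 21.681872.
Round 1 (the investor proposes): the founder can get 21.681872 next round, worth 0.51 × 21.681872 = 11.05775472 now, so the investor offers 11.05775472, keeping 88.94224528.

88.94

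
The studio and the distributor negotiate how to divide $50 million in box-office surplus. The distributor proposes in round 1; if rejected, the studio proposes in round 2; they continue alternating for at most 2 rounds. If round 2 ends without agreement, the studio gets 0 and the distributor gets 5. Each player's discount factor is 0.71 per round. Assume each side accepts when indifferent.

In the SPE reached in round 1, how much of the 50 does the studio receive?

Round 2 (the studio proposes): the distributor gets 5 if talks fail, so the studio offers 5 and keeps 45.
Round 1 (the distributor proposes): the studio can get 45 next round, worth 0.71 × 45 = 31.95 now; the distributor offers that and keeps 18.05.

31.95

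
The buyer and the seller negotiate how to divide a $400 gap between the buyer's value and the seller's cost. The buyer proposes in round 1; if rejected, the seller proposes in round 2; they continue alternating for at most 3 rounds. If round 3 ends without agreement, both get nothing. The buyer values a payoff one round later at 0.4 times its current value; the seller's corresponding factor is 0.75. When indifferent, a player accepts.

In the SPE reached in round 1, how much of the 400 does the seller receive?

180

Round 3 (the buyer proposes): rejection yields 0 for the seller; the buyer offers 0 and keeps 400.
Round 2 (the seller proposes): the buyer can get 400 next round, worth 0.4 × 400 = 160 now. The seller offers 160 and keeps 400 − 160 = 240.
Round 1 (the buyer proposes): the seller can get 240 next round, worth 0.75 × 240 = 180 now; the buyer offers that and keeps 220.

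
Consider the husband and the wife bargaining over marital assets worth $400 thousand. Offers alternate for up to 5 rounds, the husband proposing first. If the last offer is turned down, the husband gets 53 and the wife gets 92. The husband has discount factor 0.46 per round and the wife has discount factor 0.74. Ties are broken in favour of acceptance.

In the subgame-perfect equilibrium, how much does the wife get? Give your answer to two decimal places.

224.91

By backward induction:
Round 5 (the husband proposes): the wife gets 92 if talks fail, so the husband offers 92 and keeps 308.
Round 4 (the wife proposes): the husband can get 308 next round, worth 0.46 × 308 = 141.68 now. The wife offers 141.68 and keeps 400 − 141.68 = 258.32.
Round 3 (the husband proposes): the wife can get 258.32 next round, worth 0.74 × 258.32 = 191.1568 now, so the husband offers 191.1568, keeping 208.8432.
Round 2 (the wife proposes): the husband can get 208.8432 next round, worth 0.46 × 208.8432 = 96.067872 now. The wife offers 96.067872 and keeps 400 − 96.067872 = 303.932128.
Round 1 (the husband proposes): the wife can get 303.932128 next round, worth 0.74 × 303.932128 = 224.90977472 now, so the husband offers 224.90977472, keeping 175.09022528.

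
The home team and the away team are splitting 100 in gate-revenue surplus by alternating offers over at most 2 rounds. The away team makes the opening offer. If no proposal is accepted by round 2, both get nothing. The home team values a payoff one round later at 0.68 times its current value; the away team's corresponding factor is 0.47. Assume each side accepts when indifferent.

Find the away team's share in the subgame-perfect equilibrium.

Solve by backward induction from round 2.
Round 2 (the home team proposes): the away team will accept anything ≥ 0, so the home team offers 0 and keeps 100.
Round 1 (the away team proposes): the home team can get 100 next round, worth 0.68 × 100 = 68 now. The away team offers 68 and keeps 100 − 68 = 32.

32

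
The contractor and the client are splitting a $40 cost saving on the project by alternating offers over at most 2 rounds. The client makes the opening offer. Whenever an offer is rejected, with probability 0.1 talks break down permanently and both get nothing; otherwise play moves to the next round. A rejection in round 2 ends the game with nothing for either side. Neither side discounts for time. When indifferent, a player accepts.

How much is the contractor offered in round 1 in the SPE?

36

By backward induction:
Round 2 (the contractor proposes): the client will accept anything ≥ 0, so the contractor offers 0 and keeps 40.
Round 1 (the client proposes): rejecting gives the contractor an expected 0.9 × 40 = 36. The client offers 36 and keeps 40 − 36 = 4.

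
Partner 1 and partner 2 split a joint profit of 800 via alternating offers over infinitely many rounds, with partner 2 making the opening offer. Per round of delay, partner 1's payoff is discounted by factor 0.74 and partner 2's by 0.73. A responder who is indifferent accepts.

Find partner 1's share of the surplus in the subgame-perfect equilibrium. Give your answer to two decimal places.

347.63

When partner 2 proposes, partner 1 accepts any offer worth at least 0.74 times what partner 1 would get by proposing next round; and vice versa.
This gives x = 800 − 0.74y and y = 800 − 0.73x, where x and y are each side's share when it proposes.
Hence (1 − 0.74·0.73)x = 800(1 − 0.74), i.e. 0.4598·x = 208.
x ≈ 452.3706; partner 1's share is 800 − x ≈ 347.6294.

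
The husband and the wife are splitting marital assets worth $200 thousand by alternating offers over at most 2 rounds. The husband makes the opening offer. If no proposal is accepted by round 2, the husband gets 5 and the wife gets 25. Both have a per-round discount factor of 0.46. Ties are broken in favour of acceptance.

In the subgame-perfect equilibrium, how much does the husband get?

110.3

Work backward from the last round.
Round 2 (the wife proposes): the husband gets 5 if talks fail, so the wife offers 5 and keeps 195.
Round 1 (the husband proposes): the wife can get 195 next round, worth 0.46 × 195 = 89.7 now. The husband offers 89.7 and keeps 200 − 89.7 = 110.3.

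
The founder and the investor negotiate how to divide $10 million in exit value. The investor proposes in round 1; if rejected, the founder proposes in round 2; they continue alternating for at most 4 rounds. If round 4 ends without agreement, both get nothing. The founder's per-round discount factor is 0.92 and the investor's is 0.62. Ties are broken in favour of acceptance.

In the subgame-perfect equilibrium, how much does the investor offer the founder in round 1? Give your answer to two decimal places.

8.74

Solve by backward induction from round 4.
Round 4 (the founder proposes): the investor will accept anything ≥ 0, so the founder offers 0 and keeps 10.
Round 3 (the investor proposes): the founder can get 10 next round, worth 0.92 × 10 = 9.2 now, so the investor offers 9.2, keeping 0.8.
Round 2 (the founder proposes): the investor can get 0.8 next round, worth 0.62 × 0.8 = 0.496 now, so the founder offers 0.496, keeping 9.504.
Round 1 (the investor proposes): the founder can get 9.504 next round, worth 0.92 × 9.504 = 8.74368 now. The investor offers 8.74368 and keeps 10 − 8.74368 = 1.25632.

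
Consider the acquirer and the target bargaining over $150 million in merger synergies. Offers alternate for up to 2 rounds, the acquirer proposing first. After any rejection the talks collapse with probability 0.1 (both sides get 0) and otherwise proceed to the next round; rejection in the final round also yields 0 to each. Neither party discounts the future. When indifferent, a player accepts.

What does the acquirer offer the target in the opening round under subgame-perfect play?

By backward induction:
Round 2 (the target proposes): the acquirer will accept anything ≥ 0, so the target offers 0 and keeps 150.
Round 1 (the acquirer proposes): rejecting gives the target an expected 0.9 × 150 = 135; the acquirer offers that and keeps 15.

135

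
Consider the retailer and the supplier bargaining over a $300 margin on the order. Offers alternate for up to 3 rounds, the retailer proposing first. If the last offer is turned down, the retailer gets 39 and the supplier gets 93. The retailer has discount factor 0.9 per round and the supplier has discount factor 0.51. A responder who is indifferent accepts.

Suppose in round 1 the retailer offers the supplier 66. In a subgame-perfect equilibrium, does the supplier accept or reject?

Accept

Round 3 (the retailer proposes): the supplier gets 93 if talks fail, so the retailer offers 93 and keeps 207.
Round 2 (the supplier proposes): the retailer can get 207 next round, worth 0.9 × 207 = 186.3 now, so the supplier offers 186.3, keeping 113.7.
So by rejecting in round 1, the supplier gets 113.7 next round, worth 0.51 × 113.7 = 57.987 now.
Offer 66 ≥ 57.987, so the supplier accepts.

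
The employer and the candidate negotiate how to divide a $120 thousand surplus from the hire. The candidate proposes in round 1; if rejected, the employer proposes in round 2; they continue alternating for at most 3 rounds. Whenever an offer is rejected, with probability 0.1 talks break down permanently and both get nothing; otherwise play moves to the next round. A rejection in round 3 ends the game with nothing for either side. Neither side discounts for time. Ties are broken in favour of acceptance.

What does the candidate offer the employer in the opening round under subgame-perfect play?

10.8

Round 3 (the candidate proposes): the employer will accept anything ≥ 0, so the candidate offers 0 and keeps 120.
Round 2 (the employer proposes): rejecting gives the candidate an expected 0.9 × 120 = 108. The employer offers 108 and keeps 120 − 108 = 12.
Round 1 (the candidate proposes): rejecting gives the employer an expected 0.9 × 12 = 10.8, so the candidate offers 10.8, keeping 109.2.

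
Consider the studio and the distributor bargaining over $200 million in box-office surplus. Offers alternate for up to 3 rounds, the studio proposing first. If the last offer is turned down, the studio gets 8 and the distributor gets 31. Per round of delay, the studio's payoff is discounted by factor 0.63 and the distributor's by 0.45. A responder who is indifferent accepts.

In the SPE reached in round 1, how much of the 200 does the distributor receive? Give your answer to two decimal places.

Work backward from the last round.
Round 3 (the studio proposes): the distributor gets 31 if talks fail, so the studio offers 31 and keeps 169.
Round 2 (the distributor proposes): the studio can get 169 next round, worth 0.63 × 169 = 106.47 now. The distributor offers 106.47 and keeps 200 − 106.47 = 93.53.
Round 1 (the studio proposes): the distributor can get 93.53 next round, worth 0.45 × 93.53 = 42.0885 now, so the studio offers 42.0885, keeping 157.9115.

42.09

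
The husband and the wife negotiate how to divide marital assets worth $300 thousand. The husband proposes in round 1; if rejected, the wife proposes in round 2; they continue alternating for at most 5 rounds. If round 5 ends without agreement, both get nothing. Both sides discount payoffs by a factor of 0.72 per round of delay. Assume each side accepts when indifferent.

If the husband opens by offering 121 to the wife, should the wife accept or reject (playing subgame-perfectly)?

Round 5 (the husband proposes): rejection yields 0 for the wife; the husband offers 0 and keeps 300.
Round 4 (the wife proposes): the husband can get 300 next round, worth 0.72 × 300 = 216 now; the wife offers that and keeps 84.
Round 3 (the husband proposes): the wife can get 84 next round, worth 0.72 × 84 = 60.48 now. The husband offers 60.48 and keeps 300 − 60.48 = 239.52.
Round 2 (the wife proposes): the husband can get 239.52 next round, worth 0.72 × 239.52 = 172.4544 now; the wife offers that and keeps 127.5456.
So by rejecting in round 1, the wife gets 127.5456 next round, worth 0.72 × 127.5456 = 91.832832 now.
Offer 121 ≥ 91.832832, so the wife accepts.

Accept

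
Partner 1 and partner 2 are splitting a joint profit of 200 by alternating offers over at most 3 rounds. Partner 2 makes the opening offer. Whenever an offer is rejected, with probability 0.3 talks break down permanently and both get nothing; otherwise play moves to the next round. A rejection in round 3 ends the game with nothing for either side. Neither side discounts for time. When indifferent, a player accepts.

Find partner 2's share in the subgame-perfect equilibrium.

158

By backward induction:
Round 3 (partner 2 proposes): partner 1 will accept anything ≥ 0, so partner 2 offers 0 and keeps 200.
Round 2 (partner 1 proposes): rejecting gives partner 2 an expected 0.7 × 200 = 140, so partner 1 offers 140, keeping 60.
Round 1 (partner 2 proposes): rejecting gives partner 1 an expected 0.7 × 60 = 42; partner 2 offers that and keeps 158.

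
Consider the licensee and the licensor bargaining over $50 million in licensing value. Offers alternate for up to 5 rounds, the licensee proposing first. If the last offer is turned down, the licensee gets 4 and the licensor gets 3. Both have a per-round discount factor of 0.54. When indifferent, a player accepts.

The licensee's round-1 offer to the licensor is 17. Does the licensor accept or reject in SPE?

Work out the licensor's continuation value if the offer is rejected.
Round 5 (the licensee proposes): the licensor gets 3 if talks fail, so the licensee offers 3 and keeps 47.
Round 4 (the licensor proposes): the licensee can get 47 next round, worth 0.54 × 47 = 25.38 now, so the licensor offers 25.38, keeping 24.62.
Round 3 (the licensee proposes): the licensor can get 24.62 next round, worth 0.54 × 24.62 = 13.2948 now, so the licensee offers 13.2948, keeping 36.7052.
Round 2 (the licensor proposes): the licensee can get 36.7052 next round, worth 0.54 × 36.7052 = 19.820808 now, so the licensor offers 19.820808, keeping 30.179192.
So by rejecting in round 1, the licensor gets 30.179192 next round, worth 0.54 × 30.179192 = 16.29676368 now.
Offer 17 ≥ 16.29676368, so the licensor accepts.

Accept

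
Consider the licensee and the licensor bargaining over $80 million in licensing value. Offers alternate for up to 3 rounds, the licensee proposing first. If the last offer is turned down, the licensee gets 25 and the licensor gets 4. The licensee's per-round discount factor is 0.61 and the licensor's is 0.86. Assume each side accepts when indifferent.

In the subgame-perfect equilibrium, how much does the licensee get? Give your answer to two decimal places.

By backward induction:
Round 3 (the licensee proposes): the licensor gets 4 if talks fail, so the licensee offers 4 and keeps 76.
Round 2 (the licensor proposes): the licensee can get 76 next round, worth 0.61 × 76 = 46.36 now; the licensor offers that and keeps 33.64.
Round 1 (the licensee proposes): the licensor can get 33.64 next round, worth 0.86 × 33.64 = 28.9304 now; the licensee offers that and keeps 51.0696.

51.07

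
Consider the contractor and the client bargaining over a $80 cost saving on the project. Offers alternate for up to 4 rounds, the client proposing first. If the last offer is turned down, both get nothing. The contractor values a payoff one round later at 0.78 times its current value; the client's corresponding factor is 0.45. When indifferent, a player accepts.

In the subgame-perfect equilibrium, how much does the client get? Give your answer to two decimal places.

23.78

Solve by backward induction from round 4.
Round 4 (the contractor proposes): rejection yields 0 for the client; the contractor offers 0 and keeps 80.
Round 3 (the client proposes): the contractor can get 80 next round, worth 0.78 × 80 = 62.4 now, so the client offers 62.4, keeping 17.6.
Round 2 (the contractor proposes): the client can get 17.6 next round, worth 0.45 × 17.6 = 7.92 now; the contractor offers that and keeps 72.08.
Round 1 (the client proposes): the contractor can get 72.08 next round, worth 0.78 × 72.08 = 56.2224 now. The client offers 56.2224 and keeps 80 − 56.2224 = 23.7776.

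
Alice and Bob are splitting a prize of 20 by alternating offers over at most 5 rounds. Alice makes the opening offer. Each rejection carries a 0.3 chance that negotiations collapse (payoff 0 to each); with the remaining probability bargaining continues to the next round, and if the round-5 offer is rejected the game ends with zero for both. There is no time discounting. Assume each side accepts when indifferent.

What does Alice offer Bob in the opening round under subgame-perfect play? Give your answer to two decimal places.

6.26

Round 5 (Alice proposes): Bob will accept anything ≥ 0, so Alice offers 0 and keeps 20.
Round 4 (Bob proposes): rejecting gives Alice an expected 0.7 × 20 = 14. Bob offers 14 and keeps 20 − 14 = 6.
Round 3 (Alice proposes): rejecting gives Bob an expected 0.7 × 6 = 4.2, so Alice offers 4.2, keeping 15.8.
Round 2 (Bob proposes): rejecting gives Alice an expected 0.7 × 15.8 = 11.06, so Bob offers 11.06, keeping 8.94.
Round 1 (Alice proposes): rejecting gives Bob an expected 0.7 × 8.94 = 6.258; Alice offers that and keeps 13.742.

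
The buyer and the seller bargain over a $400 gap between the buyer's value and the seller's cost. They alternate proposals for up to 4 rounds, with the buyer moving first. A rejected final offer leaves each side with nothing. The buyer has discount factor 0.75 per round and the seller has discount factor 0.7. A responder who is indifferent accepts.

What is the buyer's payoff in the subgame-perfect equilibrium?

183

Round 4 (the seller proposes): the buyer will accept anything ≥ 0, so the seller offers 0 and keeps 400.
Round 3 (the buyer proposes): the seller can get 400 next round, worth 0.7 × 400 = 280 now; the buyer offers that and keeps 120.
Round 2 (the seller proposes): the buyer can get 120 next round, worth 0.75 × 120 = 90 now. The seller offers 90 and keeps 400 − 90 = 310.
Round 1 (the buyer proposes): the seller can get 310 next round, worth 0.7 × 310 = 217 now; the buyer offers that and keeps 183.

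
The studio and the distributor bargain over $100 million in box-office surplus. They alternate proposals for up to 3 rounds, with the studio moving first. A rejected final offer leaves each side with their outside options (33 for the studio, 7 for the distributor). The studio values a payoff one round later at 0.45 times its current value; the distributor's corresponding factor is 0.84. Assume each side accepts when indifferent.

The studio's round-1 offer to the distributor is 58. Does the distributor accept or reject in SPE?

Work out the distributor's continuation value if the offer is rejected.
Round 3 (the studio proposes): the distributor gets 7 if talks fail, so the studio offers 7 and keeps 93.
Round 2 (the distributor proposes): the studio can get 93 next round, worth 0.45 × 93 = 41.85 now. The distributor offers 41.85 and keeps 100 − 41.85 = 58.15.
So by rejecting in round 1, the distributor gets 58.15 next round, worth 0.84 × 58.15 = 48.846 now.
Offer 58 ≥ 48.846, so the distributor accepts.

Accept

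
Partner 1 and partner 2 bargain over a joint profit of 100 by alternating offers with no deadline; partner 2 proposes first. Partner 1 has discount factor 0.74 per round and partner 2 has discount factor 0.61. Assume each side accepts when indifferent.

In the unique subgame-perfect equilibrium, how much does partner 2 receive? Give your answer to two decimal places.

In a stationary SPE each proposer offers the other exactly their discounted continuation value.
If partner 2 keeps x when proposing and partner 1 keeps y when proposing, then x = 100 − 0.74y and y = 100 − 0.61x.
Solving: x = 100(1 − 0.74) / (1 − 0.61·0.74) = 26 / 0.5486 ≈ 47.3934.
Partner 1 gets 100 − 47.3934 ≈ 52.6066.

47.39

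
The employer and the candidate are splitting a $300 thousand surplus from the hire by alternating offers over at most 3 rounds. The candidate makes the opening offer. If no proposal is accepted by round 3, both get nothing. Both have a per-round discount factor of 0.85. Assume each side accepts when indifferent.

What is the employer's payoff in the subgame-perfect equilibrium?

38.25

Round 3 (the candidate proposes): the employer will accept anything ≥ 0, so the candidate offers 0 and keeps 300.
Round 2 (the employer proposes): the candidate can get 300 next round, worth 0.85 × 300 = 255 now; the employer offers that and keeps 45.
Round 1 (the candidate proposes): the employer can get 45 next round, worth 0.85 × 45 = 38.25 now, so the candidate offers 38.25, keeping 261.75.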